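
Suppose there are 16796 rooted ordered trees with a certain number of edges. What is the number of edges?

Rooted ordered trees with n edges are counted by C_n; 16796 = C_10.

10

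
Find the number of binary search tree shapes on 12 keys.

208012

Binary trees (left/right distinguished) on n nodes are counted by C_n; here n = 12.
C_12 = 208012.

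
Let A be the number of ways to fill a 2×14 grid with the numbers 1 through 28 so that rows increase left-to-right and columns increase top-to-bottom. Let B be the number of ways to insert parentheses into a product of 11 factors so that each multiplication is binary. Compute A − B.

2657644

Standard Young tableaux of shape 2×n are counted by C_n; here n = 14. So A = C_14 = 2674440.
Parenthesizations of m factors correspond to full binary trees with m leaves, counted by C_{m−1}; m = 11 gives C_10. So B = C_10 = 16796.
A − B = 2674440 − 16796 = 2657644.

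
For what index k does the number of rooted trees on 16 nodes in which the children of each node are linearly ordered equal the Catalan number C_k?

A rooted plane tree on 16 nodes has 15 edges, and such trees are counted by C_15.

15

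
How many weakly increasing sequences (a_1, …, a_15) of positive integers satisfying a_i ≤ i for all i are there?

9694845

Weakly increasing sequences with a_i ≤ i biject with Dyck paths of semilength 15, so there are C_15.
C_15 = 9694845.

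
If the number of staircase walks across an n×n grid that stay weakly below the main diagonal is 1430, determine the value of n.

8

Such diagonal-avoiding paths in an n×n grid are counted by C_n, and C_8 = 1430.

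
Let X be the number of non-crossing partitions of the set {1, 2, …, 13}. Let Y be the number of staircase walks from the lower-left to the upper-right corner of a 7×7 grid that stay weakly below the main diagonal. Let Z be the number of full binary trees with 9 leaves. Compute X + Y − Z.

741899

Non-crossing partitions of an n-element set are counted by C_n; here n = 13. So X = C_13 = 742900.
Monotone paths in an n×n grid that stay weakly below the diagonal are counted by C_n; here n = 7. So Y = C_7 = 429.
A full binary tree with L leaves has L−1 internal nodes and is counted by C_{L−1}; L = 9 gives C_8. So Z = C_8 = 1430.
X + Y − Z = 742900 + 429 − 1430 = 741899.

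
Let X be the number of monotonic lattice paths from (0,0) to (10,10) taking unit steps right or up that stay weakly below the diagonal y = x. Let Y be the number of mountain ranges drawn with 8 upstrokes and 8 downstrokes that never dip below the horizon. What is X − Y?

Sub-diagonal monotone paths from (0,0) to (10,10) biject with Dyck paths of semilength 10, giving C_10. So X = C_10 = 16796.
Paths of 8 up- and 8 down-steps that never dip below the axis are Dyck paths; their count is C_8. So Y = C_8 = 1430.
X − Y = 16796 − 1430 = 15366.

15366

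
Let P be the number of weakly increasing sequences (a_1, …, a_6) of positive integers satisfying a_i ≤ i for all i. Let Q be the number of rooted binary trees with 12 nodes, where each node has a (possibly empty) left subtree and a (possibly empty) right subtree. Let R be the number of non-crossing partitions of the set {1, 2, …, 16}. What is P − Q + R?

Weakly increasing sequences with a_i ≤ i biject with Dyck paths of semilength 6, so there are C_6. So P = C_6 = 132.
Binary trees (left/right distinguished) on n nodes are counted by C_n; here n = 12. So Q = C_12 = 208012.
The non-crossing partitions of [16] form a lattice of size C_16. So R = C_16 = 35357670.
P − Q + R = 132 − 208012 + 35357670 = 35149790.

35149790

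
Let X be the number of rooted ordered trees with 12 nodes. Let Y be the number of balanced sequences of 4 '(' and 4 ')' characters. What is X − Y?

58772

Rooted ordered (plane) trees on m nodes have m−1 edges and are counted by C_{m−1}; m = 12 gives C_11. So X = C_11 = 58786.
A balanced arrangement of 4 bracket pairs is a Dyck word of semilength 4, so the count is C_4. So Y = C_4 = 14.
X − Y = 58786 − 14 = 58772.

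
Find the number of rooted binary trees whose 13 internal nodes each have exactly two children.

The number of full binary trees on 13 internal nodes is the Catalan number C_13.
C_13 = C(26,13)/14 = 10400600/14 = 742900.

742900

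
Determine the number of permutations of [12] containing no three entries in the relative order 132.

For any fixed pattern of length 3, the pattern-avoiding permutations of [12] number C_12.
C_12 = C(24,12)/13 = 2704156/13 = 208012.

208012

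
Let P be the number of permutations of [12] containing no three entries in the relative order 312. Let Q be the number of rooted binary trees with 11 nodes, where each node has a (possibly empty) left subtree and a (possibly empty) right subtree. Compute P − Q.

149226

For any fixed pattern of length 3, the pattern-avoiding permutations of [12] number C_12. So P = C_12 = 208012.
Binary trees (left/right distinguished) on n nodes are counted by C_n; here n = 11. So Q = C_11 = 58786.
P − Q = 208012 − 58786 = 149226.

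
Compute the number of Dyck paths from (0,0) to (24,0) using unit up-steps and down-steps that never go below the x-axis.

Paths of 12 up- and 12 down-steps that never dip below the axis are Dyck paths; their count is C_12.
C_12 = C(24,12)/13 = 2704156/13 = 208012.

208012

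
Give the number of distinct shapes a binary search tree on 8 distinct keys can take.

1430

Rooted binary trees with 8 nodes (each child slot possibly empty) number C_8.
C_8 = C_7 · 2(2·7+1)/(7+2) = 429 · 30/9 = 1430.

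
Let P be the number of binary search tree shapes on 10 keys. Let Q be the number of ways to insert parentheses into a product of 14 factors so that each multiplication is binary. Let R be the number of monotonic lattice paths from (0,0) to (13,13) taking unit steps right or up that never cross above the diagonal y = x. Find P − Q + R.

There are C_n binary search tree shapes on n keys; with n = 10 that is C_10. So P = C_10 = 16796.
Bracketing 14 factors into binary products is counted by C_{14−1} = C_13. So Q = C_13 = 742900.
Sub-diagonal monotone paths from (0,0) to (13,13) biject with Dyck paths of semilength 13, giving C_13. So R = C_13 = 742900.
P − Q + R = 16796 − 742900 + 742900 = 16796.

16796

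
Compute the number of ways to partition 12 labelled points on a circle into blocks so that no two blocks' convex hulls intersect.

208012

The non-crossing partitions of [12] form a lattice of size C_12.
C_12 = C_11 · 2(2·11+1)/(11+2) = 58786 · 46/13 = 208012.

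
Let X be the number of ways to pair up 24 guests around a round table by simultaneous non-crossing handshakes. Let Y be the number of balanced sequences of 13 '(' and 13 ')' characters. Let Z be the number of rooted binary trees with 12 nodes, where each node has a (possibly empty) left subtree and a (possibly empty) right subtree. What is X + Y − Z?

742900

With 24 = 2·12 people, non-crossing handshake pairings are non-crossing perfect matchings on a circle, counted by C_12. So X = C_12 = 208012.
With 13 pairs the number of balanced bracket strings is the Catalan number C_13. So Y = C_13 = 742900.
Binary trees (left/right distinguished) on n nodes are counted by C_n; here n = 12. So Z = C_12 = 208012.
X + Y − Z = 208012 + 742900 − 208012 = 742900.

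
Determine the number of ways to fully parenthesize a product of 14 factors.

Bracketing 14 factors into binary products is counted by C_{14−1} = C_13.
C_13 = C(26,13)/14 = 10400600/14 = 742900.

742900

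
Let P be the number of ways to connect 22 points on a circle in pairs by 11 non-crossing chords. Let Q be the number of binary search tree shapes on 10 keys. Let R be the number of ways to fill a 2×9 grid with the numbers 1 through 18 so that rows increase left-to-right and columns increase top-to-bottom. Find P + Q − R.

70720

Pairing 22 circle points by 11 non-crossing chords gives C_11 matchings. So P = C_11 = 58786.
Rooted binary trees with 10 nodes (each child slot possibly empty) number C_10. So Q = C_10 = 16796.
Standard Young tableaux of shape 2×n are counted by C_n; here n = 9. So R = C_9 = 4862.
P + Q − R = 58786 + 16796 − 4862 = 70720.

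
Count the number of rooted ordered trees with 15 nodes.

2674440

Rooted ordered (plane) trees on m nodes have m−1 edges and are counted by C_{m−1}; m = 15 gives C_14.
C_14 = C(28,14)/15 = 40116600/15 = 2674440.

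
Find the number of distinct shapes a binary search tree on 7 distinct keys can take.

429

Binary trees (left/right distinguished) on n nodes are counted by C_n; here n = 7.
C_7 = C_6 · 2(2·6+1)/(6+2) = 132 · 26/8 = 429.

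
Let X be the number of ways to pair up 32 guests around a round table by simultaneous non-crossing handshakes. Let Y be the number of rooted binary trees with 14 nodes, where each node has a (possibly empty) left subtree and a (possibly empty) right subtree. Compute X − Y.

32683230

With 32 = 2·16 people, non-crossing handshake pairings are non-crossing perfect matchings on a circle, counted by C_16. So X = C_16 = 35357670.
Binary trees (left/right distinguished) on n nodes are counted by C_n; here n = 14. So Y = C_14 = 2674440.
X − Y = 35357670 − 2674440 = 32683230.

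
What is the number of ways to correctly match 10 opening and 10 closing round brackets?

Balanced strings of n pairs of brackets are counted by C_n; here n = 10.
C_10 = C(20,10)/11 = 184756/11 = 16796.

16796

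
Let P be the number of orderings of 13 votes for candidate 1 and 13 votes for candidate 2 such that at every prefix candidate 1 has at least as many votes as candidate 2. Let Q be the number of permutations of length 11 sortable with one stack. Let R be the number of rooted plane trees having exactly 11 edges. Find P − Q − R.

625328

Ballot sequences with n votes each where one side never trails are Dyck words, counted by C_n; here n = 13. So P = C_13 = 742900.
By Knuth's characterisation, the stack-sortable permutations of length 11 are the 231-avoiders, numbering C_11. So Q = C_11 = 58786.
A rooted plane tree with 11 edges has 12 nodes, and the count is C_11. So R = C_11 = 58786.
P − Q − R = 742900 − 58786 − 58786 = 625328.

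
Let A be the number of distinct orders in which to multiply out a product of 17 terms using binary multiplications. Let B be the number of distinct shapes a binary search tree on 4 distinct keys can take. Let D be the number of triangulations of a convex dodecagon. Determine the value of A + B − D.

Ways to associate a product of 17 factors correspond to binary trees on 17 leaves, so the count is C_16. So A = C_16 = 35357670.
There are C_n binary search tree shapes on n keys; with n = 4 that is C_4. So B = C_4 = 14.
A convex 12-gon is triangulated into 10 triangles, and the number of such triangulations is the Catalan number C_{12−2} = C_10. So D = C_10 = 16796.
A + B − D = 35357670 + 14 − 16796 = 35340888.

35340888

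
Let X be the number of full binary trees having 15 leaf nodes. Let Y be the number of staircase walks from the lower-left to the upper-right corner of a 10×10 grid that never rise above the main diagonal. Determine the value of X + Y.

2691236

A full binary tree with L leaves has L−1 internal nodes and is counted by C_{L−1}; L = 15 gives C_14. So X = C_14 = 2674440.
Sub-diagonal monotone paths from (0,0) to (10,10) biject with Dyck paths of semilength 10, giving C_10. So Y = C_10 = 16796.
X + Y = 2674440 + 16796 = 2691236.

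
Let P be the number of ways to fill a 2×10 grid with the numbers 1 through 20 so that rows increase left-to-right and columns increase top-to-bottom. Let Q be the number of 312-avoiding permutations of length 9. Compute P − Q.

11934

By the hook-length formula (or a Dyck-path bijection), SYT of shape 2×10 number C_10. So P = C_10 = 16796.
For any fixed pattern of length 3, the pattern-avoiding permutations of [9] number C_9. So Q = C_9 = 4862.
P − Q = 16796 − 4862 = 11934.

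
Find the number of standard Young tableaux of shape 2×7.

429

Standard Young tableaux of shape 2×n are counted by C_n; here n = 7.
C_7 = C(14,7)/8 = 3432/8 = 429.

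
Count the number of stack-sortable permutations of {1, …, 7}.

By Knuth's characterisation, the stack-sortable permutations of length 7 are the 231-avoiders, numbering C_7.
C_7 = C(14,7)/8 = 3432/8 = 429.

429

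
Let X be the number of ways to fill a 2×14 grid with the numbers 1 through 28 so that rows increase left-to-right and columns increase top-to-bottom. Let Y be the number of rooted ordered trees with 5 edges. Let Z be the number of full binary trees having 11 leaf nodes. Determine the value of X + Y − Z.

By the hook-length formula (or a Dyck-path bijection), SYT of shape 2×14 number C_14. So X = C_14 = 2674440.
Rooted ordered trees with n edges are counted by C_n; here n = 5. So Y = C_5 = 42.
A full binary tree with L leaves has L−1 internal nodes and is counted by C_{L−1}; L = 11 gives C_10. So Z = C_10 = 16796.
X + Y − Z = 2674440 + 42 − 16796 = 2657686.

2657686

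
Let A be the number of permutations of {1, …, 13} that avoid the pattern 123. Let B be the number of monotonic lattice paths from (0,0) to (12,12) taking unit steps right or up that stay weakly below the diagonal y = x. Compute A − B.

Permutations of [n] avoiding any single length-3 pattern are counted by C_n; here n = 13. So A = C_13 = 742900.
Monotone paths in an n×n grid that stay weakly below the diagonal are counted by C_n; here n = 12. So B = C_12 = 208012.
A − B = 742900 − 208012 = 534888.

534888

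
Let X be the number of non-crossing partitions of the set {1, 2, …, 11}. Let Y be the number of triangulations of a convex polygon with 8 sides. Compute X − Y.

Non-crossing partitions of an n-element set are counted by C_n; here n = 11. So X = C_11 = 58786.
The number of triangulations of an 8-gon is the Catalan number C_6 (index = sides − 2). So Y = C_6 = 132.
X − Y = 58786 − 132 = 58654.

58654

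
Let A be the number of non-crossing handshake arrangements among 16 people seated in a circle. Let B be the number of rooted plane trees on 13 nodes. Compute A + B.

209442

Non-crossing handshake pairings of 2n people are counted by C_n; 16 people gives n = 8. So A = C_8 = 1430.
Rooted ordered (plane) trees on m nodes have m−1 edges and are counted by C_{m−1}; m = 13 gives C_12. So B = C_12 = 208012.
A + B = 1430 + 208012 = 209442.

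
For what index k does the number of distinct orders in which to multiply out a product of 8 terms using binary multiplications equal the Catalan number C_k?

Ways to associate a product of 8 factors correspond to binary trees on 8 leaves, so the count is C_7.

7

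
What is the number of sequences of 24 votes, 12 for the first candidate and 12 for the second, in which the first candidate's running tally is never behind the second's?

Ballot sequences with n votes each where one side never trails are Dyck words, counted by C_n; here n = 12.
C_12 = 208012.

208012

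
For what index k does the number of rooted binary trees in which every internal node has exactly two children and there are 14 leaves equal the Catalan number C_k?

A full binary tree with L leaves has L−1 internal nodes and is counted by C_{L−1}; L = 14 gives C_13.

13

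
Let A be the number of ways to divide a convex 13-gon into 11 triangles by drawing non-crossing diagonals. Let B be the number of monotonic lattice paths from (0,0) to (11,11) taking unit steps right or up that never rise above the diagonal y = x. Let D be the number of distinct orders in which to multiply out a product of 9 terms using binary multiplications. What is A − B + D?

1430

The number of triangulations of a 13-gon is the Catalan number C_11 (index = sides − 2). So A = C_11 = 58786.
Sub-diagonal monotone paths from (0,0) to (11,11) biject with Dyck paths of semilength 11, giving C_11. So B = C_11 = 58786.
Ways to associate a product of 9 factors correspond to binary trees on 9 leaves, so the count is C_8. So D = C_8 = 1430.
A − B + D = 58786 − 58786 + 1430 = 1430.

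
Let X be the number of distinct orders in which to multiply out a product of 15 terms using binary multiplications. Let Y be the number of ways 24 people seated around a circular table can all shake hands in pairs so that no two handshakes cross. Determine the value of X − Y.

Ways to associate a product of 15 factors correspond to binary trees on 15 leaves, so the count is C_14. So X = C_14 = 2674440.
With 24 = 2·12 people, non-crossing handshake pairings are non-crossing perfect matchings on a circle, counted by C_12. So Y = C_12 = 208012.
X − Y = 2674440 − 208012 = 2466428.

2466428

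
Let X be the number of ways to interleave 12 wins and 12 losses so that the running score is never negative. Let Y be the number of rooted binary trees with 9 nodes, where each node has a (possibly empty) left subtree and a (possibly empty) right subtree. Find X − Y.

Reading a vote for the leader as '(' and for the other as ')' turns such a sequence into a balanced string of 12 pairs, so the count is C_12. So X = C_12 = 208012.
There are C_n binary search tree shapes on n keys; with n = 9 that is C_9. So Y = C_9 = 4862.
X − Y = 208012 − 4862 = 203150.

203150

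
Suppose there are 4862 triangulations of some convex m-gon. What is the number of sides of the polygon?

Triangulations of a convex m-gon are counted by C_{m−2}; 4862 = C_9.
So m − 2 = 9, giving m = 11 sides.

11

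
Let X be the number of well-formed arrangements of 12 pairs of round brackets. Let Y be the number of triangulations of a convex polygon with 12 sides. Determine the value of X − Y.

Balanced strings of n pairs of brackets are counted by C_n; here n = 12. So X = C_12 = 208012.
A convex 12-gon is triangulated into 10 triangles, and the number of such triangulations is the Catalan number C_{12−2} = C_10. So Y = C_10 = 16796.
X − Y = 208012 − 16796 = 191216.

191216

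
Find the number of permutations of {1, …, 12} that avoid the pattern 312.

208012

For any fixed pattern of length 3, the pattern-avoiding permutations of [12] number C_12.
C_12 = C_11 · 2(2·11+1)/(11+2) = 58786 · 46/13 = 208012.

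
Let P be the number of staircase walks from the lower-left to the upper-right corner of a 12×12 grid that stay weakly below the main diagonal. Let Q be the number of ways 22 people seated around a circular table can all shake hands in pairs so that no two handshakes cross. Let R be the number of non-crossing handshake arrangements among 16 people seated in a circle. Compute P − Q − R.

Sub-diagonal monotone paths from (0,0) to (12,12) biject with Dyck paths of semilength 12, giving C_12. So P = C_12 = 208012.
Non-crossing handshake pairings of 2n people are counted by C_n; 22 people gives n = 11. So Q = C_11 = 58786.
With 16 = 2·8 people, non-crossing handshake pairings are non-crossing perfect matchings on a circle, counted by C_8. So R = C_8 = 1430.
P − Q − R = 208012 − 58786 − 1430 = 147796.

147796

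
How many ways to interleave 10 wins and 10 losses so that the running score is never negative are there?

Reading a vote for the leader as '(' and for the other as ')' turns such a sequence into a balanced string of 10 pairs, so the count is C_10.
C_10 = C(20,10)/11 = 184756/11 = 16796.

16796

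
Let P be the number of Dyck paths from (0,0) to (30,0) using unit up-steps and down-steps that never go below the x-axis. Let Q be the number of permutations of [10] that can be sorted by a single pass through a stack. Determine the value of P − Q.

A Dyck path with 15 up-steps and 15 down-steps has semilength 15, so there are C_15 of them. So P = C_15 = 9694845.
Stack-sortable permutations are exactly the 231-avoiding ones, counted by C_n; here n = 10. So Q = C_10 = 16796.
P − Q = 9694845 − 16796 = 9678049.

9678049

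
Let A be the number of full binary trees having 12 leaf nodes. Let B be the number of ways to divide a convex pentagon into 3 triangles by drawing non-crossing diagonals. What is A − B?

58781

Full binary trees with 12 leaves have 12−1 = 11 internal nodes, so there are C_11 of them. So A = C_11 = 58786.
A convex 5-gon is triangulated into 3 triangles, and the number of such triangulations is the Catalan number C_{5−2} = C_3. So B = C_3 = 5.
A − B = 58786 − 5 = 58781.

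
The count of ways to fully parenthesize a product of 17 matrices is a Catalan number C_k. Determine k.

16

Parenthesizations of m factors correspond to full binary trees with m leaves, counted by C_{m−1}; m = 17 gives C_16.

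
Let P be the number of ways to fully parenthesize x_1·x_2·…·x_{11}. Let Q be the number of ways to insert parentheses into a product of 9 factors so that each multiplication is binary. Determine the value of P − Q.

15366

Parenthesizations of m factors correspond to full binary trees with m leaves, counted by C_{m−1}; m = 11 gives C_10. So P = C_10 = 16796.
Parenthesizations of m factors correspond to full binary trees with m leaves, counted by C_{m−1}; m = 9 gives C_8. So Q = C_8 = 1430.
P − Q = 16796 − 1430 = 15366.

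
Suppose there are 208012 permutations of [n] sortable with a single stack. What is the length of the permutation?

Stack-sortable permutations of [n] are counted by C_n. Since C_12 = 208012, the index is 12.

12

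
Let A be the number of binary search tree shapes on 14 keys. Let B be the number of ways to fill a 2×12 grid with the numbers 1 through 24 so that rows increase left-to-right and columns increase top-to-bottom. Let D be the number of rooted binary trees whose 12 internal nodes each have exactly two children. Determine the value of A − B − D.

2258416

Rooted binary trees with 14 nodes (each child slot possibly empty) number C_14. So A = C_14 = 2674440.
By the hook-length formula (or a Dyck-path bijection), SYT of shape 2×12 number C_12. So B = C_12 = 208012.
The number of full binary trees on 12 internal nodes is the Catalan number C_12. So D = C_12 = 208012.
A − B − D = 2674440 − 208012 − 208012 = 2258416.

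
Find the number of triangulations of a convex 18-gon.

A convex 18-gon is triangulated into 16 triangles, and the number of such triangulations is the Catalan number C_{18−2} = C_16.
C_16 = C(32,16)/17 = 601080390/17 = 35357670.

35357670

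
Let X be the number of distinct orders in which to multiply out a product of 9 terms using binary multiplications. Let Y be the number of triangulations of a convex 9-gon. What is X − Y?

Parenthesizations of m factors correspond to full binary trees with m leaves, counted by C_{m−1}; m = 9 gives C_8. So X = C_8 = 1430.
Triangulations of a convex m-gon are counted by C_{m−2}; with m = 9 this is C_7. So Y = C_7 = 429.
X − Y = 1430 − 429 = 1001.

1001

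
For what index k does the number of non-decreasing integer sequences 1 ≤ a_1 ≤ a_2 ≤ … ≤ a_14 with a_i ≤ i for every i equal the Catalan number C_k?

Such sub-staircase sequences of length n are counted by C_n; here n = 14.

14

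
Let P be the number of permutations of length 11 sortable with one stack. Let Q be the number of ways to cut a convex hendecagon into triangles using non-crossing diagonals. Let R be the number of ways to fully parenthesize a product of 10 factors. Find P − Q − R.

By Knuth's characterisation, the stack-sortable permutations of length 11 are the 231-avoiders, numbering C_11. So P = C_11 = 58786.
A convex 11-gon is triangulated into 9 triangles, and the number of such triangulations is the Catalan number C_{11−2} = C_9. So Q = C_9 = 4862.
Parenthesizations of m factors correspond to full binary trees with m leaves, counted by C_{m−1}; m = 10 gives C_9. So R = C_9 = 4862.
P − Q − R = 58786 − 4862 − 4862 = 49062.

49062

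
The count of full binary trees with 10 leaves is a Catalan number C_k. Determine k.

9

Full binary trees with 10 leaves have 10−1 = 9 internal nodes, so there are C_9 of them.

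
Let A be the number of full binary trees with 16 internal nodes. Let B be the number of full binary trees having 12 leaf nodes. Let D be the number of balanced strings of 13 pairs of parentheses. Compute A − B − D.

The number of full binary trees on 16 internal nodes is the Catalan number C_16. So A = C_16 = 35357670.
Full binary trees with 12 leaves have 12−1 = 11 internal nodes, so there are C_11 of them. So B = C_11 = 58786.
A balanced arrangement of 13 bracket pairs is a Dyck word of semilength 13, so the count is C_13. So D = C_13 = 742900.
A − B − D = 35357670 − 58786 − 742900 = 34555984.

34555984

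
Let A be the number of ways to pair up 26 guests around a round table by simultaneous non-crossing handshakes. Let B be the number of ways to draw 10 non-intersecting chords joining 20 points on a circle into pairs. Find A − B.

726104

With 26 = 2·13 people, non-crossing handshake pairings are non-crossing perfect matchings on a circle, counted by C_13. So A = C_13 = 742900.
Non-crossing perfect matchings of 2n points on a circle are counted by C_n; with 20 points, n = 10. So B = C_10 = 16796.
A − B = 742900 − 16796 = 726104.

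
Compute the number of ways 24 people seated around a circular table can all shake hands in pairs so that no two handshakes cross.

Non-crossing handshake pairings of 2n people are counted by C_n; 24 people gives n = 12.
C_12 = C(24,12)/13 = 2704156/13 = 208012.

208012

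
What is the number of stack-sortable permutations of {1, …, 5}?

42

Stack-sortable permutations are exactly the 231-avoiding ones, counted by C_n; here n = 5.
C_5 = C(10,5)/6 = 252/6 = 42.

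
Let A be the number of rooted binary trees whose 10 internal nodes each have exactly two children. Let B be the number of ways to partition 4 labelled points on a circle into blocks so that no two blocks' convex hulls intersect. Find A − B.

16782

Full binary trees with n internal nodes are counted by C_n; here n = 10. So A = C_10 = 16796.
The non-crossing partitions of [4] form a lattice of size C_4. So B = C_4 = 14.
A − B = 16796 − 14 = 16782.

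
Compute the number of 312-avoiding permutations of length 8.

For any fixed pattern of length 3, the pattern-avoiding permutations of [8] number C_8.
C_8 = C(16,8)/9 = 12870/9 = 1430.

1430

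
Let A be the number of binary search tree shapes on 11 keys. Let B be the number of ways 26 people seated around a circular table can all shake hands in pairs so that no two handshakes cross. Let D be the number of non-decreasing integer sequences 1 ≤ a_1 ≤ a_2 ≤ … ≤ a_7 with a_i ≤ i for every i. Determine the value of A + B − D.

There are C_n binary search tree shapes on n keys; with n = 11 that is C_11. So A = C_11 = 58786.
With 26 = 2·13 people, non-crossing handshake pairings are non-crossing perfect matchings on a circle, counted by C_13. So B = C_13 = 742900.
Weakly increasing sequences with a_i ≤ i biject with Dyck paths of semilength 7, so there are C_7. So D = C_7 = 429.
A + B − D = 58786 + 742900 − 429 = 801257.

801257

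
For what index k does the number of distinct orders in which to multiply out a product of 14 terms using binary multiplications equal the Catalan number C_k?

Bracketing 14 factors into binary products is counted by C_{14−1} = C_13.

13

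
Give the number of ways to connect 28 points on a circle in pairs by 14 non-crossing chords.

2674440

Pairing 28 circle points by 14 non-crossing chords gives C_14 matchings.
C_14 = 2674440.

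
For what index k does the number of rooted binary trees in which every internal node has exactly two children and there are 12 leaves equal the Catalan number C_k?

11

Full binary trees with 12 leaves have 12−1 = 11 internal nodes, so there are C_11 of them.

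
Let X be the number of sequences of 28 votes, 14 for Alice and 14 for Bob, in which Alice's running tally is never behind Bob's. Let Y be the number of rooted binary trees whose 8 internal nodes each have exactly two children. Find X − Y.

2673010

Reading a vote for the leader as '(' and for the other as ')' turns such a sequence into a balanced string of 14 pairs, so the count is C_14. So X = C_14 = 2674440.
The number of full binary trees on 8 internal nodes is the Catalan number C_8. So Y = C_8 = 1430.
X − Y = 2674440 − 1430 = 2673010.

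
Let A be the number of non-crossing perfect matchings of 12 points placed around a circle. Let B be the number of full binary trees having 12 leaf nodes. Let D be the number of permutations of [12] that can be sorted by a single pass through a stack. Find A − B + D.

Non-crossing perfect matchings of 2n points on a circle are counted by C_n; with 12 points, n = 6. So A = C_6 = 132.
A full binary tree with L leaves has L−1 internal nodes and is counted by C_{L−1}; L = 12 gives C_11. So B = C_11 = 58786.
Stack-sortable permutations are exactly the 231-avoiding ones, counted by C_n; here n = 12. So D = C_12 = 208012.
A − B + D = 132 − 58786 + 208012 = 149358.

149358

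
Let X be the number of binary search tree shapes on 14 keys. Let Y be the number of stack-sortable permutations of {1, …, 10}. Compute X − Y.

2657644

Binary trees (left/right distinguished) on n nodes are counted by C_n; here n = 14. So X = C_14 = 2674440.
Stack-sortable permutations are exactly the 231-avoiding ones, counted by C_n; here n = 10. So Y = C_10 = 16796.
X − Y = 2674440 − 16796 = 2657644.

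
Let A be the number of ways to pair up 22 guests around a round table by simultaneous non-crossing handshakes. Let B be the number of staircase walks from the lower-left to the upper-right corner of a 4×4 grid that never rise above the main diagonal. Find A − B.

Non-crossing handshake pairings of 2n people are counted by C_n; 22 people gives n = 11. So A = C_11 = 58786.
Monotone paths in an n×n grid that stay weakly below the diagonal are counted by C_n; here n = 4. So B = C_4 = 14.
A − B = 58786 − 14 = 58772.

58772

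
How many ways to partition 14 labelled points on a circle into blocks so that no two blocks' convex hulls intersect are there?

2674440

Non-crossing partitions of an n-element set are counted by C_n; here n = 14.
C_14 = C(28,14)/15 = 40116600/15 = 2674440.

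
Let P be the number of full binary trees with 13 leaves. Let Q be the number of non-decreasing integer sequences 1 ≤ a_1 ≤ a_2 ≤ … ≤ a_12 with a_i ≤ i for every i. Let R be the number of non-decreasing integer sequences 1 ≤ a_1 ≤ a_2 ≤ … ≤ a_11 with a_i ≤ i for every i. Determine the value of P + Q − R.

A full binary tree with L leaves has L−1 internal nodes and is counted by C_{L−1}; L = 13 gives C_12. So P = C_12 = 208012.
Weakly increasing sequences with a_i ≤ i biject with Dyck paths of semilength 12, so there are C_12. So Q = C_12 = 208012.
Weakly increasing sequences with a_i ≤ i biject with Dyck paths of semilength 11, so there are C_11. So R = C_11 = 58786.
P + Q − R = 208012 + 208012 − 58786 = 357238.

357238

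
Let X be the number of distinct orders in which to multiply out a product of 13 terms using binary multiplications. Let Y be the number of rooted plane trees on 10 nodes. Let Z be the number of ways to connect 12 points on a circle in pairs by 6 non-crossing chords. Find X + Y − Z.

212742

Ways to associate a product of 13 factors correspond to binary trees on 13 leaves, so the count is C_12. So X = C_12 = 208012.
A rooted plane tree on 10 nodes has 9 edges, and such trees are counted by C_9. So Y = C_9 = 4862.
Pairing 12 circle points by 6 non-crossing chords gives C_6 matchings. So Z = C_6 = 132.
X + Y − Z = 208012 + 4862 − 132 = 212742.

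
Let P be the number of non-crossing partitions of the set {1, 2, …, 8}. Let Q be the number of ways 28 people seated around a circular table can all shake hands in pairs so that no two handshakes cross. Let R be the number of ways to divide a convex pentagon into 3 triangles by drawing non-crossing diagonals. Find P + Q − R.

2675865

Non-crossing partitions of an n-element set are counted by C_n; here n = 8. So P = C_8 = 1430.
With 28 = 2·14 people, non-crossing handshake pairings are non-crossing perfect matchings on a circle, counted by C_14. So Q = C_14 = 2674440.
A convex 5-gon is triangulated into 3 triangles, and the number of such triangulations is the Catalan number C_{5−2} = C_3. So R = C_3 = 5.
P + Q − R = 1430 + 2674440 − 5 = 2675865.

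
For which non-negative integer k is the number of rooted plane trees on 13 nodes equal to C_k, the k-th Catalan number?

Rooted ordered (plane) trees on m nodes have m−1 edges and are counted by C_{m−1}; m = 13 gives C_12.

12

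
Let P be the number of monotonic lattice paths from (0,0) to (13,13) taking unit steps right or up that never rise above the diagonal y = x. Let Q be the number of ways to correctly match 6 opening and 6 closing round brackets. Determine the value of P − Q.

742768

Monotone paths in an n×n grid that stay weakly below the diagonal are counted by C_n; here n = 13. So P = C_13 = 742900.
Balanced strings of n pairs of brackets are counted by C_n; here n = 6. So Q = C_6 = 132.
P − Q = 742900 − 132 = 742768.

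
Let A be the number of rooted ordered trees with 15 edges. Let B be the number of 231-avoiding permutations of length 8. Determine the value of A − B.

9693415

Rooted ordered trees with n edges are counted by C_n; here n = 15. So A = C_15 = 9694845.
Permutations of [n] avoiding any single length-3 pattern are counted by C_n; here n = 8. So B = C_8 = 1430.
A − B = 9694845 − 1430 = 9693415.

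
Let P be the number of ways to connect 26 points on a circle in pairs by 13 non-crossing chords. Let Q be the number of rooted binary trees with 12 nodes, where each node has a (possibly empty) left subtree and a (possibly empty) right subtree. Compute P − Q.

534888

Non-crossing perfect matchings of 2n points on a circle are counted by C_n; with 26 points, n = 13. So P = C_13 = 742900.
Rooted binary trees with 12 nodes (each child slot possibly empty) number C_12. So Q = C_12 = 208012.
P − Q = 742900 − 208012 = 534888.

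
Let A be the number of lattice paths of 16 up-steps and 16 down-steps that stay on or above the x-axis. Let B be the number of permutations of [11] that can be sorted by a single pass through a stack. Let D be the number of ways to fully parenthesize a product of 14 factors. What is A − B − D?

Dyck paths of semilength n (length 2n) are counted by C_n; here n = 16. So A = C_16 = 35357670.
By Knuth's characterisation, the stack-sortable permutations of length 11 are the 231-avoiders, numbering C_11. So B = C_11 = 58786.
Parenthesizations of m factors correspond to full binary trees with m leaves, counted by C_{m−1}; m = 14 gives C_13. So D = C_13 = 742900.
A − B − D = 35357670 − 58786 − 742900 = 34555984.

34555984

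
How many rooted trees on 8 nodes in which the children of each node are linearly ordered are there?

Rooted ordered (plane) trees on m nodes have m−1 edges and are counted by C_{m−1}; m = 8 gives C_7.
C_7 = C(14,7)/8 = 3432/8 = 429.

429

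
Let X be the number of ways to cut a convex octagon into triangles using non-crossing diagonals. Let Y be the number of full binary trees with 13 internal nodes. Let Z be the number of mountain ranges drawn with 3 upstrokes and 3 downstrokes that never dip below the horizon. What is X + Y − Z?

743027

Triangulations of a convex m-gon are counted by C_{m−2}; with m = 8 this is C_6. So X = C_6 = 132.
Full binary trees with n internal nodes are counted by C_n; here n = 13. So Y = C_13 = 742900.
Dyck paths of semilength n (length 2n) are counted by C_n; here n = 3. So Z = C_3 = 5.
X + Y − Z = 132 + 742900 − 5 = 743027.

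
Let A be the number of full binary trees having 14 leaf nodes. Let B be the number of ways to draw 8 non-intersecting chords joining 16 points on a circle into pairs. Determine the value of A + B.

744330

A full binary tree with L leaves has L−1 internal nodes and is counted by C_{L−1}; L = 14 gives C_13. So A = C_13 = 742900.
Non-crossing perfect matchings of 2n points on a circle are counted by C_n; with 16 points, n = 8. So B = C_8 = 1430.
A + B = 742900 + 1430 = 744330.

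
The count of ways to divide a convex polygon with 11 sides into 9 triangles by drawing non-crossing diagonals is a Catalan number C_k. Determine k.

A convex 11-gon is triangulated into 9 triangles, and the number of such triangulations is the Catalan number C_{11−2} = C_9.

9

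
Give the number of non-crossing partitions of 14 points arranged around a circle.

The non-crossing partitions of [14] form a lattice of size C_14.
C_14 = 2674440.

2674440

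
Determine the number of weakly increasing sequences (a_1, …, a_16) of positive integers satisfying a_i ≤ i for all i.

35357670

Weakly increasing sequences with a_i ≤ i biject with Dyck paths of semilength 16, so there are C_16.
C_16 = C_15 · 2(2·15+1)/(15+2) = 9694845 · 62/17 = 35357670.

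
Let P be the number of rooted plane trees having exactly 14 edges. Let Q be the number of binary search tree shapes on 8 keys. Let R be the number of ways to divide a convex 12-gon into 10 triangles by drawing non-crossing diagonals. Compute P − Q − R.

2656214

Rooted ordered trees with n edges are counted by C_n; here n = 14. So P = C_14 = 2674440.
Binary trees (left/right distinguished) on n nodes are counted by C_n; here n = 8. So Q = C_8 = 1430.
The number of triangulations of a 12-gon is the Catalan number C_10 (index = sides − 2). So R = C_10 = 16796.
P − Q − R = 2674440 − 1430 − 16796 = 2656214.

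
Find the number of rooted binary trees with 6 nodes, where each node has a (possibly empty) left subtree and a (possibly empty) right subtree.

132

Binary trees (left/right distinguished) on n nodes are counted by C_n; here n = 6.
C_6 = C_5 · 2(2·5+1)/(5+2) = 42 · 22/7 = 132.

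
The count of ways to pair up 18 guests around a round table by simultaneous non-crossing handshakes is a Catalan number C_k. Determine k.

9

With 18 = 2·9 people, non-crossing handshake pairings are non-crossing perfect matchings on a circle, counted by C_9.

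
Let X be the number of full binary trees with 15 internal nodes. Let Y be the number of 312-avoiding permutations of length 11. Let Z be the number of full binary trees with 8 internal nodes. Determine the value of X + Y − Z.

9752201

Full binary trees with n internal nodes are counted by C_n; here n = 15. So X = C_15 = 9694845.
For any fixed pattern of length 3, the pattern-avoiding permutations of [11] number C_11. So Y = C_11 = 58786.
The number of full binary trees on 8 internal nodes is the Catalan number C_8. So Z = C_8 = 1430.
X + Y − Z = 9694845 + 58786 − 1430 = 9752201.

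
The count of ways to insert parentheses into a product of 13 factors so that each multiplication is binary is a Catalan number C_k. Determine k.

Parenthesizations of m factors correspond to full binary trees with m leaves, counted by C_{m−1}; m = 13 gives C_12.

12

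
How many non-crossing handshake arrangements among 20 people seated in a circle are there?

Non-crossing handshake pairings of 2n people are counted by C_n; 20 people gives n = 10.
C_10 = 16796.

16796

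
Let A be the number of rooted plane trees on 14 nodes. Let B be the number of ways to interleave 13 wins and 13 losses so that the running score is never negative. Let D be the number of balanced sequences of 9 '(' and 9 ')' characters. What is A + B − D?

1480938

Rooted ordered (plane) trees on m nodes have m−1 edges and are counted by C_{m−1}; m = 14 gives C_13. So A = C_13 = 742900.
Ballot sequences with n votes each where one side never trails are Dyck words, counted by C_n; here n = 13. So B = C_13 = 742900.
Balanced strings of n pairs of brackets are counted by C_n; here n = 9. So D = C_9 = 4862.
A + B − D = 742900 + 742900 − 4862 = 1480938.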